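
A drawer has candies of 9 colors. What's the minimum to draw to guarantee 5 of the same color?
37

Explanation: Worst case: 4 of each = 36. One more: 37.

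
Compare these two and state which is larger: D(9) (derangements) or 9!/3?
D(9)

D(9) = (9-1)·[D(8) + D(7)] = 8·[14,833 + 1,854] = 133,496; 9!/3 = 362,880/3 = 120,960.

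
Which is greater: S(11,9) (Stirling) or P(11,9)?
P(11,9)

Working:
S(11,9) = 9·S(10,9) + S(10,8) = 9·45 + 750 = 1,155; P(11,9) = 19,958,400.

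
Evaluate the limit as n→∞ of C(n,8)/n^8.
1/40320

Explanation: C(n,8) ≈ n^8/8! for large n. Limit = 1/8! = 1/40320.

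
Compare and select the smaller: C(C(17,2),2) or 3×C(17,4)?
3×C(17,4)

Working:
C(C(17,2),2)=9,180, 3×C(17,4)=7,140.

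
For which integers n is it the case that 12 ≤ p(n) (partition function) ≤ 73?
Tabulating p(n) via p(n) = p(n−1) + p(n−2) − p(n−5) − p(n−7) + …: p(6)=11; p(7)=15; p(8)=22; p(9)=30; p(10)=42; p(11)=56; p(12)=77. So valid n = 7, 8, 9, 10, 11.
Final answer: 7, 8, 9, 10, 11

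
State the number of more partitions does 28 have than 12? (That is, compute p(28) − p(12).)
3,641
Pentagonal recurrence p(n) = p(n−1) + p(n−2) − p(n−5) − p(n−7) + …: p(28) = p(27) + p(26) − p(23) − p(21) + p(16) + p(13) − p(6) − p(2) = 3,010 + 2,436 − 1,255 − 792 + 231 + 101 − 11 − 2 = 3,718.
p(12) = p(11) + p(10) − p(7) − p(5) + p(0) = 56 + 42 − 15 − 7 + 1 = 77.
Difference = 3,718 − 77 = 3,641.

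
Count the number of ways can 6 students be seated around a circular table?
Circular arrangements: (6-1)! = 120.

Answer: 120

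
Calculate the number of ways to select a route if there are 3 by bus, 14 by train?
17

By the addition principle: 3 + 14 = 17.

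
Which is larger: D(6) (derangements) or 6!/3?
D(6) = (6-1)·[D(5) + D(4)] = 5·[44 + 9] = 265; 6!/3 = 720/3 = 240.

Answer: D(6)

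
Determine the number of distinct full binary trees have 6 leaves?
Using the Catalan number formula: C_n = C(2n, n) / (n+1)
C_5 = C(10, 5) / (5+1)
     = 252 / 6
     = 42

Answer: 42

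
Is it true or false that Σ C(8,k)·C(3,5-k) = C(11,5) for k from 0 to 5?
True

Working:
Vandermonde's identity gives C(11,5) = 462; RHS C(11,5) = 462.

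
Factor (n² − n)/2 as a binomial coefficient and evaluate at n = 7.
(n² − n)/2 = n(n−1)/2 = C(n,2). At n = 7: C(7,2) = 21.
Final answer: C(n,2); C(7,2) = 21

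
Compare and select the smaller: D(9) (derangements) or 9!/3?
9!/3

Solution: D(9) = (9-1)·[D(8) + D(7)] = 8·[14,833 + 1,854] = 133,496; 9!/3 = 362,880/3 = 120,960.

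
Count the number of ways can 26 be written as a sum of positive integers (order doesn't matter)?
2,436

Explanation: Pentagonal recurrence p(n) = p(n−1) + p(n−2) − p(n−5) − p(n−7) + …: p(26) = p(25) + p(24) − p(21) − p(19) + p(14) + p(11) − p(4) − p(0) = 1,958 + 1,575 − 792 − 490 + 135 + 56 − 5 − 1 = 2,436.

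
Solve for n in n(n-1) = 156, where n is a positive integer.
13
n² − n − 156 = 0, so n = (1 ± √(1 + 4·156))/2 = (1 ± √625)/2 = (1 ± 25)/2, i.e. n = 13 or n = -12. Taking the positive root, n = 13 (check: 13×12 = 156).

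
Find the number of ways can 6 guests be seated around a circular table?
Circular arrangements: (6-1)! = 120.

Answer: 120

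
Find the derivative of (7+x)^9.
9(7+x)^8

Reasoning: Using the power rule: d/dx (7+x)^9 = 9(7+x)^{8}.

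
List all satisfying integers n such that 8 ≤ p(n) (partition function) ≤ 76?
6, 7, 8, 9, 10, 11

Solution: Tabulating p(n) via p(n) = p(n−1) + p(n−2) − p(n−5) − p(n−7) + …: p(5)=7; p(6)=11; p(7)=15; p(8)=22; p(9)=30; p(10)=42; p(11)=56; p(12)=77. So valid n = 6, 7, 8, 9, 10, 11.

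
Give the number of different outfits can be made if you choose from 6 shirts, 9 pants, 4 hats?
216

Explanation: By the multiplication principle: 6 × 9 × 4 = 216.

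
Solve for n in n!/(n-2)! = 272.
17

Explanation: n!/(n-2)! = n×(n-1), a product of 2 consecutive integers ≈ (n−0.5)^2. 272^(1/2) + 0.5 ≈ 17.0; check n = 17: 17×16 = 272 ✓. So n = 17.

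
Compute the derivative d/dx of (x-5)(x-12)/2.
(2x - 17)/2

Working:
d/dx[(x-5)(x-12)] = (x-12) + (x-5) = 2x - 17. Dividing by 2 gives (2x - 17)/2.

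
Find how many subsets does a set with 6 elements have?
64

Explanation: Each element can be included or excluded: 2^6 = 64.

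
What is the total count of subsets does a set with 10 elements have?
1,024

Explanation: Each element can be included or excluded: 2^10 = 1,024.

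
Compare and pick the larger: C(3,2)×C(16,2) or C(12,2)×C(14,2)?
C(12,2)×C(14,2)

Solution: C(3,2)×C(16,2)=360, C(12,2)×C(14,2)=6,006.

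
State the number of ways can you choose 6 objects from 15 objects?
5,005

Solution: C(15,6) = 15! / (6! × (15-6)!)
         = 15! / (6! × 9!)
         = 5,005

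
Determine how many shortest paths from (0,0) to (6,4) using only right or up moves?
210

Working:
Choose 6 rights from 10 moves: C(10,6) = 210.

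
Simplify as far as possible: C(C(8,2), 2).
C(8,2) = 28, then C(28, 2) = 378.
Final answer: 378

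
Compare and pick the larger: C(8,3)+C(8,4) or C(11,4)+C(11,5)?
C(11,4)+C(11,5)

Working:
First=126, Second=792.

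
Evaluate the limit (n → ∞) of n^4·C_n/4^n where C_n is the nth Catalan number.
∞
C_n ~ 4^n/(n^(3/2)√π), so n^4·C_n/4^n ~ n^(4 − 3/2)/√π → ∞.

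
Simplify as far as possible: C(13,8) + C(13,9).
By Pascal's identity: C(14,9) = 2,002.
Final answer: 2,002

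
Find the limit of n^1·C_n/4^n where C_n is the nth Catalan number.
0
C_n ~ 4^n/(n^(3/2)√π), so n^1·C_n/4^n ~ n^(1 − 3/2)/√π → 0.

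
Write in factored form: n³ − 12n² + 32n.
n(n − 4)(n − 8)

Solution: n³ − 12n² + 32n = n(n² − 12n + 32) = n(n − 4)(n − 8).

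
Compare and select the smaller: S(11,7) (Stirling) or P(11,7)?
S(11,7) = 7·S(10,7) + S(10,6) = 7·5,880 + 22,827 = 63,987; P(11,7) = 1,663,200.

Answer: S(11,7)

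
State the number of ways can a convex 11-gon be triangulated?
4,862

Solution: Using the Catalan number formula: C_n = C(2n, n) / (n+1)
C_9 = C(18, 9) / (9+1)
     = 48620 / 10
     = 4,862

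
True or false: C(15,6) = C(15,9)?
True

Solution: C(15,6) = C(15,15-6) by the symmetry property; both equal 5,005.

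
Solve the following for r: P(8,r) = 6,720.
5

Reasoning: P(8,r) = 8·7·…·(8−r+1), a product of r factors. Multiplying down from 8: 8 = 8; 8·7 = 56; 8·7·6 = 336; 8·7·6·5 = 1,680; 8·7·6·5·4 = 6,720 ✓ (5 factors). So r = 5.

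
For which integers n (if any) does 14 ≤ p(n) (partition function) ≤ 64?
7, 8, 9, 10, 11

Explanation: Tabulating p(n) via p(n) = p(n−1) + p(n−2) − p(n−5) − p(n−7) + …: p(6)=11; p(7)=15; p(8)=22; p(9)=30; p(10)=42; p(11)=56; p(12)=77. So valid n = 7, 8, 9, 10, 11.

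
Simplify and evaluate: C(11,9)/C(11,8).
1/3

Reasoning: C(n,k+1)/C(n,k) = (n−k)/(k+1). Here (11−8)/(8+1) = 3/9 = 1/3.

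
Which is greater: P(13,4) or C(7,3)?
P(13,4)

P(13,4)=17,160, C(7,3)=35.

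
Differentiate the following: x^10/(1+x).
(10x^9(1+x) - x^10)/(1+x)²

Working:
Quotient rule: [10x^{9}(1+x) - x^10]/(1+x)².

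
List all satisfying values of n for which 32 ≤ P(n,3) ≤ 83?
5

P(4,3)=24; P(5,3)=60; P(6,3)=120. So valid n = 5.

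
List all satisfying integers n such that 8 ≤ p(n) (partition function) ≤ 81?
Tabulating p(n) via p(n) = p(n−1) + p(n−2) − p(n−5) − p(n−7) + …: p(5)=7; p(6)=11; p(7)=15; p(8)=22; p(9)=30; p(10)=42; p(11)=56; p(12)=77; p(13)=101. So valid n = 6, 7, 8, 9, 10, 11, 12.

Answer: 6, 7, 8, 9, 10, 11, 12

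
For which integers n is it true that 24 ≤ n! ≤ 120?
4, 5

Explanation: n! is strictly increasing; 4! = 24 and 5! = 120, so valid n = 4, 5.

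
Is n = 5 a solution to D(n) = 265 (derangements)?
No

Explanation: D(5) = (5-1)·[D(4) + D(3)] = 4·[9 + 2] = 44, which does not equal 265.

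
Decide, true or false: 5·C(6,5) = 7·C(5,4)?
Absorption identity k·C(n,k) = n·C(n-1,k-1). LHS = 5·6 = 30; RHS = 7·5 = 35.
Final answer: False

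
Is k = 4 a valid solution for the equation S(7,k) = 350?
Yes

Reasoning: S(7,4) = 4·S(6,4) + S(6,3) = 4·65 + 90 = 350, which equals 350.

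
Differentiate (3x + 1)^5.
15(3x + 1)^4

Solution: Chain rule: 5(3x+1)^{4} × 3 = 15(3x+1)^{4}.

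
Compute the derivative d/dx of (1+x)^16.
16(1+x)^15

Using the power rule: d/dx (1+x)^16 = 16(1+x)^{15}.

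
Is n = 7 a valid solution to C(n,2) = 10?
No
C(7,2) = 7·6/2! = 42/2 = 21, which does not equal 10.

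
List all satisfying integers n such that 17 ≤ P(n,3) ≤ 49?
4

Reasoning: P(3,3)=6; P(4,3)=24; P(5,3)=60. So valid n = 4.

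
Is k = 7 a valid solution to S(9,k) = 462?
Yes

Reasoning: S(9,7) = 7·S(8,7) + S(8,6) = 7·28 + 266 = 462, which equals 462.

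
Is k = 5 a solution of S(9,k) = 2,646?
No
S(9,5) = 5·S(8,5) + S(8,4) = 5·1,050 + 1,701 = 6,951, which does not equal 2,646.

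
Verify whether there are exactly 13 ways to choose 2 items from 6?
C(6,2) = 15 ≠ 13.
Final answer: False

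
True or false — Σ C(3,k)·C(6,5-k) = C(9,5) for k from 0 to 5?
True
Vandermonde's identity gives C(9,5) = 126; RHS C(9,5) = 126.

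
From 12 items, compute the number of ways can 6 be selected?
924

Reasoning: C(12,6) = 12! / (6! × (12-6)!)
         = 12! / (6! × 6!)
         = 924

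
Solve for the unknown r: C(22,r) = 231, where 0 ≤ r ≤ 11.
C(22,r) is increasing for 0 ≤ r ≤ 11. Stepping up (C(22,r+1) = C(22,r)·(22−r)/(r+1)): C(22,1) = 22, C(22,2) = 231 ✓. So r = 2.

Answer: 2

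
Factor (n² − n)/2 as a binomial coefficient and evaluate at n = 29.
C(n,2); C(29,2) = 406

(n² − n)/2 = n(n−1)/2 = C(n,2). At n = 29: C(29,2) = 406.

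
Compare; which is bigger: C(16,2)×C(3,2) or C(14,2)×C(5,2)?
C(14,2)×C(5,2)

Working:
C(16,2)×C(3,2)=360, C(14,2)×C(5,2)=910.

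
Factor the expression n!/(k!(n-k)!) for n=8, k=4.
This is the binomial coefficient C(8,4) = 70.

Answer: C(8,4) = 70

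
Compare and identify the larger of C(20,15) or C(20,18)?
C(20,15)=15,504, C(20,18)=190.

Answer: C(20,15)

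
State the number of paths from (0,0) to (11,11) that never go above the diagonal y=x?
58,786

Working:
Counted by the Catalan number C_11: C_11 = C(22,11)/(11+1) = 705,432/12 = 58,786.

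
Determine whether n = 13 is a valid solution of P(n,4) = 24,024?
No

Working:
P(13,4) = 13·12·11·10 = 17,160, which does not equal 24,024.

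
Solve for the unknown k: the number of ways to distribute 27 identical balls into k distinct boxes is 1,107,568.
Stars and bars: the count is C(27+k−1, k−1), increasing in k. k=5: C(31,4) = 31,465, k=6: C(32,5) = 201,376, k=7: C(33,6) = 1,107,568 ✓. So k = 7.
Final answer: 7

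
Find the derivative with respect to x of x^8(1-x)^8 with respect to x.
8x^7(1-x)^8 - 8x^8(1-x)^7

Product rule: 8x^{7}(1-x)^{8} + x^8·(-8)(1-x)^{7}.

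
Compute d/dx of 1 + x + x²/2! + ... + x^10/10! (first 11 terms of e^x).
1 + x + x²/2! + ... + x^9/9!

Reasoning: Differentiating term by term gives the first 10 terms of e^x.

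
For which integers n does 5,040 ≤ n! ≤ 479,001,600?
7, 8, 9, 10, 11, 12

Working:
n! is strictly increasing; 7! = 5,040 and 12! = 479,001,600, so valid n = 7, 8, 9, 10, 11, 12.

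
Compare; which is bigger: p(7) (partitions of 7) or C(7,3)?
C(7,3)
Pentagonal recurrence p(n) = p(n−1) + p(n−2) − p(n−5) − p(n−7) + …: p(7) = p(6) + p(5) − p(2) − p(0) = 11 + 7 − 2 − 1 = 15; C(7,3) = 35.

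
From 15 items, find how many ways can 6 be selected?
C(15,6) = 15! / (6! × (15-6)!)
         = 15! / (6! × 9!)
         = 5,005

Answer: 5,005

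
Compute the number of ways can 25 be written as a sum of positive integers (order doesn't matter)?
Pentagonal recurrence p(n) = p(n−1) + p(n−2) − p(n−5) − p(n−7) + …: p(25) = p(24) + p(23) − p(20) − p(18) + p(13) + p(10) − p(3) = 1,575 + 1,255 − 627 − 385 + 101 + 42 − 3 = 1,958.

Answer: 1,958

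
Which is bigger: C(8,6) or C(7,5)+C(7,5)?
C(7,5)+C(7,5)

Reasoning: C(8,6)=28; C(7,5)+C(7,5)=21+21=42.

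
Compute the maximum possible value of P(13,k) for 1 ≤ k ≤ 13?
6,227,020,800

Explanation: P(13,k) increases in k, so maximum at k = 13: 13! = 6,227,020,800.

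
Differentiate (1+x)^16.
16(1+x)^15
Using the power rule: d/dx (1+x)^16 = 16(1+x)^{15}.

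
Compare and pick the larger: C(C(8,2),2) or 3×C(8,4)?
C(C(8,2),2)=378, 3×C(8,4)=210.

Answer: C(C(8,2),2)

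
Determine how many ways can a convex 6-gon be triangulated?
Using the Catalan number formula: C_n = C(2n, n) / (n+1)
C_4 = C(8, 4) / (4+1)
     = 70 / 5
     = 14
Final answer: 14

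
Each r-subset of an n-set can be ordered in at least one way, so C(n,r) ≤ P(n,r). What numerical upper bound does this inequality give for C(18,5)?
P(18,5) = 18·17·16·15·14 = 1,028,160, so C(18,5) ≤ 1,028,160. (The bound is loose by a factor of 5! = 120: C(18,5) = 1,028,160/120 = 8,568.)
Final answer: 1,028,160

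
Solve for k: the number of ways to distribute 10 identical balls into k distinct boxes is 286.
4

Stars and bars: the count is C(10+k−1, k−1), increasing in k. k=2: C(11,1) = 11, k=3: C(12,2) = 66, k=4: C(13,3) = 286 ✓. So k = 4.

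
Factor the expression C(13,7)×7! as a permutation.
P(13,7)

C(13,7)×7! = [13!/(7!(6)!)]×7! = 13!/(6)! = P(13,7) = 8,648,640.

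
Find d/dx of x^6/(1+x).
(6x^5(1+x) - x^6)/(1+x)²

Quotient rule: [6x^{5}(1+x) - x^6]/(1+x)².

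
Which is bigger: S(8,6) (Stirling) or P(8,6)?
P(8,6)

S(8,6) = 6·S(7,6) + S(7,5) = 6·21 + 140 = 266; P(8,6) = 20,160.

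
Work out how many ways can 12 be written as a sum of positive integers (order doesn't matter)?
77

Working:
Pentagonal recurrence p(n) = p(n−1) + p(n−2) − p(n−5) − p(n−7) + …: p(12) = p(11) + p(10) − p(7) − p(5) + p(0) = 56 + 42 − 15 − 7 + 1 = 77.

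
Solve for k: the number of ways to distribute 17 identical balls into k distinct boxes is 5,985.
5

Solution: Stars and bars: the count is C(17+k−1, k−1), increasing in k. k=3: C(19,2) = 171, k=4: C(20,3) = 1,140, k=5: C(21,4) = 5,985 ✓. So k = 5.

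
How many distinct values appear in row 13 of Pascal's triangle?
7

Working:
Row 13 has entries C(13,0)..C(13,13); by symmetry C(13,k)=C(13,13-k), giving 7 distinct values.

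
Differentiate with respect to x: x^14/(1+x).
(14x^13(1+x) - x^14)/(1+x)²

Quotient rule: [14x^{13}(1+x) - x^14]/(1+x)².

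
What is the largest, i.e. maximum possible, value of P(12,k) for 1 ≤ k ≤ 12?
P(12,k) increases in k, so maximum at k = 12: 12! = 479,001,600.

Answer: 479,001,600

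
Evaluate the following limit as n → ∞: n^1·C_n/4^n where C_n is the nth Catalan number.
0

Solution: C_n ~ 4^n/(n^(3/2)√π), so n^1·C_n/4^n ~ n^(1 − 3/2)/√π → 0.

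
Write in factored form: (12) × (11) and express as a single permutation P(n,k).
P(12,2) = 12!/(10)!

Explanation: Product of 2 consecutive descending integers starting at 12: P(12,2) = 12!/10! = 132.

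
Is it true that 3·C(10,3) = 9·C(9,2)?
False

Absorption identity k·C(n,k) = n·C(n-1,k-1). LHS = 3·120 = 360; RHS = 9·36 = 324.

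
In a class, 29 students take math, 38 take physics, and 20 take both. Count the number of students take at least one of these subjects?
47

Solution: |A∪B| = |A|+|B|-|A∩B| = 29+38-20 = 47.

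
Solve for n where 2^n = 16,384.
14

Working:
16,384 = 1,024 × 16 = 2^10 × 2^4 = 2^14, so n = 14.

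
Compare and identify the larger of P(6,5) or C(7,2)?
P(6,5)

Reasoning: P(6,5)=720, C(7,2)=21.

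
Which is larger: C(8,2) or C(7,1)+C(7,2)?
By Pascal's identity: C(8,2) = C(7,1)+C(7,2) = 28. Equal.

Answer: Equal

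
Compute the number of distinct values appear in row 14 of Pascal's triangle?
Row 14 has entries C(14,0)..C(14,14); by symmetry C(14,k)=C(14,14-k), giving 8 distinct values.

Answer: 8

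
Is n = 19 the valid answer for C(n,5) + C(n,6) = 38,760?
Yes

C(19,5) + C(19,6) = 11,628 + 27,132 = 38,760, which equals 38,760.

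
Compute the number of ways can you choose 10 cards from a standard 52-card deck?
15,820,024,220

Reasoning: C(52,10) = 15,820,024,220.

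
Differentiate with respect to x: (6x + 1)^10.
60(6x + 1)^9

Working:
Chain rule: 10(6x+1)^{9} × 6 = 60(6x+1)^{9}.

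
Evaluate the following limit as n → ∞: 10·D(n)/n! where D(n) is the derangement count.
D(n)/n! → 1/e, so 10·D(n)/n! → 10/e.
Final answer: 10/e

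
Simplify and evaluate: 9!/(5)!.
3,024

Working:
This equals 9×8×...×6 = 3,024.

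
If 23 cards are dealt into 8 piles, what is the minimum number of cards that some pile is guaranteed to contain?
3

Pigeonhole: ⌈23/8⌉ = 3.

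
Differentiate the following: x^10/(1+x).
(10x^9(1+x) - x^10)/(1+x)²

Quotient rule: [10x^{9}(1+x) - x^10]/(1+x)².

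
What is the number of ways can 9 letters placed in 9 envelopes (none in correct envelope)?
Using D(n) = (n-1)[D(n-1) + D(n-2)]:
D(9) = (9-1) × [D(8) + D(7)]
      = 8 × [14833 + 1854]
      = 8 × 16687
      = 133,496
Final answer: 133,496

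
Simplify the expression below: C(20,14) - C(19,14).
27,132

Explanation: C(20,14) - C(19,14) = C(19,13) = 27,132.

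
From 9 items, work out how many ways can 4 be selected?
126

C(9,4) = 9! / (4! × (9-4)!)
         = 9! / (4! × 5!)
         = 126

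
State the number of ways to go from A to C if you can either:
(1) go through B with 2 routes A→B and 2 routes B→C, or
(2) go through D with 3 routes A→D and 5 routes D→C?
19

Working:
Route via B: 2×2=4. Route via D: 3×5=15. Total: 19.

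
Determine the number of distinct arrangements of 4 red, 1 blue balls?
5

Working:
Multinomial: 5!/(4! × 1!) = 5.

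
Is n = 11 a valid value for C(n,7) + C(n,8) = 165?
C(11,7) + C(11,8) = 330 + 165 = 495, which does not equal 165.

Answer: No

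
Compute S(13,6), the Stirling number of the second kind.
9,321,312

Reasoning: Using the Stirling recurrence: S(n,k) = k·S(n-1,k) + S(n-1,k-1)
S(13,6) = 6·S(12,6) + S(12,5)
         = 6·1323652 + 1379400
         = 7941912 + 1379400
         = 9,321,312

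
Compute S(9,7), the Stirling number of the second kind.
462

Reasoning: Using the Stirling recurrence: S(n,k) = k·S(n-1,k) + S(n-1,k-1)
S(9,7) = 7·S(8,7) + S(8,6)
         = 7·28 + 266
         = 196 + 266
         = 462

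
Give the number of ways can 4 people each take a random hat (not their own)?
9

Working:
Using D(n) = (n-1)[D(n-1) + D(n-2)]:
D(4) = (4-1) × [D(3) + D(2)]
      = 3 × [2 + 1]
      = 3 × 3
      = 9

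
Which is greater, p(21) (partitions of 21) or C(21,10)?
C(21,10)

Reasoning: Pentagonal recurrence p(n) = p(n−1) + p(n−2) − p(n−5) − p(n−7) + …: p(21) = p(20) + p(19) − p(16) − p(14) + p(9) + p(6) = 627 + 490 − 231 − 135 + 30 + 11 = 792; C(21,10) = 352,716.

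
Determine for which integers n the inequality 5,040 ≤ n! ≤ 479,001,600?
7, 8, 9, 10, 11, 12

Working:
n! is strictly increasing; 7! = 5,040 and 12! = 479,001,600, so valid n = 7, 8, 9, 10, 11, 12.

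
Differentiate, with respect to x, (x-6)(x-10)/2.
(2x - 16)/2

Solution: d/dx[(x-6)(x-10)] = (x-10) + (x-6) = 2x - 16. Dividing by 2 gives (2x - 16)/2.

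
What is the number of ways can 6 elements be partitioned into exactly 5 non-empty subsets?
15

Reasoning: This equals S(6,5), the Stirling number of the 2nd kind.
Using the Stirling recurrence: S(n,k) = k·S(n-1,k) + S(n-1,k-1)
S(6,5) = 5·S(5,5) + S(5,4)
         = 5·1 + 10
         = 5 + 10
         = 15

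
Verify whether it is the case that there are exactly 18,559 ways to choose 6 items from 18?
False

Working:
C(18,6) = 18,564 ≠ 18559.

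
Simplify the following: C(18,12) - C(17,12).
12,376

Solution: C(18,12) - C(17,12) = C(17,11) = 12,376.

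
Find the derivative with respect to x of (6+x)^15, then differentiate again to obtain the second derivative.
210(6+x)^13

Working:
First derivative: 15(6+x)^{14}. Second derivative: 15·14·(6+x)^{13} = 210(6+x)^{13}.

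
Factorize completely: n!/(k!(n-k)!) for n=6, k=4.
C(6,4) = 15

Working:
This is the binomial coefficient C(6,4) = 15.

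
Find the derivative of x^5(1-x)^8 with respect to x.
5x^4(1-x)^8 - 8x^5(1-x)^7

Product rule: 5x^{4}(1-x)^{8} + x^5·(-8)(1-x)^{7}.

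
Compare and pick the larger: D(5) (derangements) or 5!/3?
D(5) = (5-1)·[D(4) + D(3)] = 4·[9 + 2] = 44; 5!/3 = 120/3 = 40.

Answer: D(5)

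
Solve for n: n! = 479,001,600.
n! is strictly increasing. 10! = 3,628,800, 11! = 39,916,800, 12! = 479,001,600 ✓. So n = 12.
Final answer: 12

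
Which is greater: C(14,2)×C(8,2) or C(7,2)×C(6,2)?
C(14,2)×C(8,2)
C(14,2)×C(8,2)=2,548, C(7,2)×C(6,2)=315.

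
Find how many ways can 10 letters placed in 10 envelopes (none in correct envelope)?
1,334,961

Reasoning: Using D(n) = (n-1)[D(n-1) + D(n-2)]:
D(10) = (10-1) × [D(9) + D(8)]
      = 9 × [133496 + 14833]
      = 9 × 148329
      = 1,334,961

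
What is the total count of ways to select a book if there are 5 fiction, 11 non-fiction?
16

Reasoning: By the addition principle: 5 + 11 = 16.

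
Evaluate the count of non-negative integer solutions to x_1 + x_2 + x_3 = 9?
C(9+3-1, 3-1) = 55.
Final answer: 55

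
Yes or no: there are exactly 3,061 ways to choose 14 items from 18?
C(18,14) = 3,060 ≠ 3061.

Answer: No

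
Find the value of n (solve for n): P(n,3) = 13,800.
25
P(n,3) = n(n−1)(n−2) is increasing in n; n(n−1)(n−2) ≈ (n−1)^3 = 13,800 gives n ≈ 25.0. Check: P(23,3) = 10,626, P(24,3) = 12,144, P(25,3) = 13,800 ✓. So n = 25.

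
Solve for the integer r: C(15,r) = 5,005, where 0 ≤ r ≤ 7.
6

Solution: C(15,r) is increasing for 0 ≤ r ≤ 7. Stepping up (C(15,r+1) = C(15,r)·(15−r)/(r+1)): C(15,1) = 15, C(15,2) = 105, C(15,3) = 455, C(15,4) = 1,365, C(15,5) = 3,003, C(15,6) = 5,005 ✓. So r = 6.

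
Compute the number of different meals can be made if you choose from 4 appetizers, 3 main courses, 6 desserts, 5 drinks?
360

By the multiplication principle: 4 × 3 × 6 × 5 = 360.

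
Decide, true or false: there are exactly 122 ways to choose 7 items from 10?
C(10,7) = 120 ≠ 122.

Answer: False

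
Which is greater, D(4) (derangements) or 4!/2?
D(4) = (4-1)·[D(3) + D(2)] = 3·[2 + 1] = 9; 4!/2 = 24/2 = 12.
Final answer: 4!/2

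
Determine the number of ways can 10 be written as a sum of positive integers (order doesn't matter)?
42

Solution: Pentagonal recurrence p(n) = p(n−1) + p(n−2) − p(n−5) − p(n−7) + …: p(10) = p(9) + p(8) − p(5) − p(3) = 30 + 22 − 7 − 3 = 42.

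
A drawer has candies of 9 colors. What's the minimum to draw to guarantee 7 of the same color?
55

Solution: Worst case: 6 of each = 54. One more: 55.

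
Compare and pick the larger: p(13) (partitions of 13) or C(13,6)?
C(13,6)
Pentagonal recurrence p(n) = p(n−1) + p(n−2) − p(n−5) − p(n−7) + …: p(13) = p(12) + p(11) − p(8) − p(6) + p(1) = 77 + 56 − 22 − 11 + 1 = 101; C(13,6) = 1,716.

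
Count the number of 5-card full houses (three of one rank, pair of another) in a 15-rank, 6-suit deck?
63,000
Triple rank: 15. Triple suits: C(6,3)=20. Pair rank: 14. Pair suits: C(6,2)=15. Total: 63,000.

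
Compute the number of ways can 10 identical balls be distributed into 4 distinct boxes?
286
C(10+4-1, 4-1) = C(13, 3) = 286.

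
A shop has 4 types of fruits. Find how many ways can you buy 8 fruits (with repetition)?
165

Working:
Stars and bars: C(8+4-1, 8) = C(11, 8) = 165.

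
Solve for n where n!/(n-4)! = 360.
6

Solution: n!/(n-4)! = n×(n-1)×(n-2)×(n-3), a product of 4 consecutive integers ≈ (n−1.5)^4. 360^(1/4) + 1.5 ≈ 5.9; check n = 6: 6×5×4×3 = 360 ✓. So n = 6.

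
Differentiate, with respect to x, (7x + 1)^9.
63(7x + 1)^8

Reasoning: Chain rule: 9(7x+1)^{8} × 7 = 63(7x+1)^{8}.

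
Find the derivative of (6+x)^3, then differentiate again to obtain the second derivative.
6(6+x)^1
First derivative: 3(6+x)^{2}. Second derivative: 3·2·(6+x)^{1} = 6(6+x)^{1}.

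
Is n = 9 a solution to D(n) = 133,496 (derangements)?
Yes

Working:
D(9) = (9-1)·[D(8) + D(7)] = 8·[14,833 + 1,854] = 133,496, which equals 133,496.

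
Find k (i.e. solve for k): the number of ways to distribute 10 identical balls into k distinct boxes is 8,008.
7

Solution: Stars and bars: the count is C(10+k−1, k−1), increasing in k. k=5: C(14,4) = 1,001, k=6: C(15,5) = 3,003, k=7: C(16,6) = 8,008 ✓. So k = 7.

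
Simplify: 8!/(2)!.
20,160

Explanation: This equals 8×7×...×3 = 20,160.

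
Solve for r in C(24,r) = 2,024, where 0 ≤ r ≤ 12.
3

Solution: C(24,r) is increasing for 0 ≤ r ≤ 12. Stepping up (C(24,r+1) = C(24,r)·(24−r)/(r+1)): C(24,1) = 24, C(24,2) = 276, C(24,3) = 2,024 ✓. So r = 3.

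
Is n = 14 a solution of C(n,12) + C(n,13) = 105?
Yes

C(14,12) + C(14,13) = 91 + 14 = 105, which equals 105.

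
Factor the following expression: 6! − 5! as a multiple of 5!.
6! − 5! = 6·5! − 5! = (6 − 1)·5! = 5 × 5! = 600.

Answer: 5 × 5! = 600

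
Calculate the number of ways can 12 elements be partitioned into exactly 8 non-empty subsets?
159,027

Solution: This equals S(12,8), the Stirling number of the 2nd kind.
Using the Stirling recurrence: S(n,k) = k·S(n-1,k) + S(n-1,k-1)
S(12,8) = 8·S(11,8) + S(11,7)
         = 8·11880 + 63987
         = 95040 + 63987
         = 159,027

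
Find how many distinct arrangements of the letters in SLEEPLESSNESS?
1,081,080
Word has 13 letters (S=5, L=2, E=4, P=1, N=1). Arrangements: 13!/Π(k!) = 1,081,080.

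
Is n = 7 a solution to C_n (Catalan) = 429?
Yes

Reasoning: C_7 = C(14,7)/(7+1) = 3,432/8 = 429, which equals 429.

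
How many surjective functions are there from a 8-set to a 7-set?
Onto functions = 7! × S(8,7)
First compute S(8,7) via recurrence:
Using the Stirling recurrence: S(n,k) = k·S(n-1,k) + S(n-1,k-1)
S(8,7) = 7·S(7,7) + S(7,6)
         = 7·1 + 21
         = 7 + 21
         = 28
Then: 5040 × 28 = 141,120
Final answer: 141,120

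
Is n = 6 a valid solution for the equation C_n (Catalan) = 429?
No

Solution: C_6 = C(12,6)/(6+1) = 924/7 = 132, which does not equal 429.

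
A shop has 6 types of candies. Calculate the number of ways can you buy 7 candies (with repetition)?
792

Explanation: Stars and bars: C(7+6-1, 7) = C(12, 7) = 792.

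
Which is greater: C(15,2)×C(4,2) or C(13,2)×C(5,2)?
C(13,2)×C(5,2)

Reasoning: C(15,2)×C(4,2)=630, C(13,2)×C(5,2)=780.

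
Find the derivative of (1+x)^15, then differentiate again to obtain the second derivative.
210(1+x)^13

First derivative: 15(1+x)^{14}. Second derivative: 15·14·(1+x)^{13} = 210(1+x)^{13}.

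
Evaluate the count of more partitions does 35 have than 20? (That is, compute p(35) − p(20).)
14,256

Pentagonal recurrence p(n) = p(n−1) + p(n−2) − p(n−5) − p(n−7) + …: p(35) = p(34) + p(33) − p(30) − p(28) + p(23) + p(20) − p(13) − p(9) + p(0) = 12,310 + 10,143 − 5,604 − 3,718 + 1,255 + 627 − 101 − 30 + 1 = 14,883.
p(20) = p(19) + p(18) − p(15) − p(13) + p(8) + p(5) = 490 + 385 − 176 − 101 + 22 + 7 = 627.
Difference = 14,883 − 627 = 14,256.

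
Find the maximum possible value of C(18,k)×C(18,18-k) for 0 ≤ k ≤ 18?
2,363,904,400

Solution: C(18,k)·C(18,18-k) = C(18,k)², maximised at the centre k = 9: C(18,9)² = 2,363,904,400.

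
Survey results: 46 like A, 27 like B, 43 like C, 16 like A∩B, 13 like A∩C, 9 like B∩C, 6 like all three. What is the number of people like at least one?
84

Explanation: |A∪B∪C| = 46+27+43-16-13-9+6 = 84.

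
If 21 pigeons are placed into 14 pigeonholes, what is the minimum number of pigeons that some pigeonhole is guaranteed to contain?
2

Pigeonhole: ⌈21/14⌉ = 2.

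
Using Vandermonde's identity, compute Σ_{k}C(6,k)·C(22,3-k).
3,276

Explanation: = C(6+22,3) = C(28,3) = 3,276.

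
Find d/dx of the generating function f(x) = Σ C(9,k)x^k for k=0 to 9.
Σ k·C(9,k)x^(k-1) for k=1 to 9

Explanation: Term-by-term differentiation gives Σ k·C(9,k)x^{k-1} for k=1 to 9.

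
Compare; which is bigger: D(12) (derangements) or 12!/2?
12!/2

D(12) = (12-1)·[D(11) + D(10)] = 11·[14,684,570 + 1,334,961] = 176,214,841; 12!/2 = 479,001,600/2 = 239,500,800.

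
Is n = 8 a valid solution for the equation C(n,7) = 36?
No

Working:
C(8,7) = 8·7·6·5·4·3·2/7! = 40,320/5,040 = 8, which does not equal 36.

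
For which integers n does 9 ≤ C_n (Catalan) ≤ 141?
4, 5, 6

Working:
C_3=5; C_4=14; C_5=42; C_6=132; C_7=429. So valid n = 4, 5, 6.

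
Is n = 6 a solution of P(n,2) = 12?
No

Solution: P(6,2) = 6·5 = 30, which does not equal 12.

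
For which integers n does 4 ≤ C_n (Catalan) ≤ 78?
3, 4, 5
C_2=2; C_3=5; C_4=14; C_5=42; C_6=132. So valid n = 3, 4, 5.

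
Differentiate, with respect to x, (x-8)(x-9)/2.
(2x - 17)/2
d/dx[(x-8)(x-9)] = (x-9) + (x-8) = 2x - 17. Dividing by 2 gives (2x - 17)/2.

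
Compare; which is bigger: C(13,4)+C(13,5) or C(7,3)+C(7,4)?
C(13,4)+C(13,5)
First=2,002, Second=70.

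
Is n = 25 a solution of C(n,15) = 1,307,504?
C(25,15) = 25·24·23·22·21·20·19·18·17·16·15·14·13·12·11/15! = 4,274,473,667,143,680,000/1,307,674,368,000 = 3,268,760, which does not equal 1,307,504.

Answer: No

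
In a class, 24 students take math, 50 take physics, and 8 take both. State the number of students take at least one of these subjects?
66

|A∪B| = |A|+|B|-|A∩B| = 24+50-8 = 66.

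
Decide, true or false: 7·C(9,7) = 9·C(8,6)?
Absorption identity k·C(n,k) = n·C(n-1,k-1). LHS = 7·36 = 252; RHS = 9·28 = 252.

Answer: True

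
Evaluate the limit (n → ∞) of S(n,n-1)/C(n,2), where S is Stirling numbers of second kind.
S(n,n-1) = C(n,2), so the limit is 1.
Final answer: 1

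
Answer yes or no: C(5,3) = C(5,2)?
Yes

Reasoning: Symmetry C(n,k) = C(n,n-k): C(5,3) = 10 and C(5,2) = 10. Both sides agree, so the statement holds.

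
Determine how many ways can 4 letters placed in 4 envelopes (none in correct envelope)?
9

Solution: Using D(n) = (n-1)[D(n-1) + D(n-2)]:
D(4) = (4-1) × [D(3) + D(2)]
      = 3 × [2 + 1]
      = 3 × 3
      = 9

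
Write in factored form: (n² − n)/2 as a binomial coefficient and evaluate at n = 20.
C(n,2); C(20,2) = 190
(n² − n)/2 = n(n−1)/2 = C(n,2). At n = 20: C(20,2) = 190.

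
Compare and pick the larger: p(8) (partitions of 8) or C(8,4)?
Pentagonal recurrence p(n) = p(n−1) + p(n−2) − p(n−5) − p(n−7) + …: p(8) = p(7) + p(6) − p(3) − p(1) = 15 + 11 − 3 − 1 = 22; C(8,4) = 70.
Final answer: C(8,4)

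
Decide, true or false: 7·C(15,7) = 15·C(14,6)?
Absorption identity k·C(n,k) = n·C(n-1,k-1). LHS = 7·6435 = 45,045; RHS = 15·3003 = 45,045.
Final answer: True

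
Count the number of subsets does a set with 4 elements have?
16

Each element can be included or excluded: 2^4 = 16.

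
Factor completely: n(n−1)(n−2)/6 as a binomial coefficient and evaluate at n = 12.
C(n,3); C(12,3) = 220

n(n−1)(n−2)/6 = n!/(3!(n−3)!) = C(n,3). At n = 12: C(12,3) = 220.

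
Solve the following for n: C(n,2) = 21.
C(n,2) = n(n−1)/2! is increasing in n, and n(n−1) = 2!·21 = 42 ≈ (n−0.5)^2 gives n ≈ 7.0. Check: C(5,2) = 10, C(6,2) = 15, C(7,2) = 21 ✓. So n = 7.

Answer: 7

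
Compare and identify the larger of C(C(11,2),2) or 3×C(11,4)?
C(C(11,2),2)

Explanation: C(C(11,2),2)=1,485, 3×C(11,4)=990.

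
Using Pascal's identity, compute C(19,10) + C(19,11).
167,960

Explanation: C(19,10) + C(19,11) = C(20,11) = 167,960.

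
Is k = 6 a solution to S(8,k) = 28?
S(8,6) = 6·S(7,6) + S(7,5) = 6·21 + 140 = 266, which does not equal 28.

Answer: No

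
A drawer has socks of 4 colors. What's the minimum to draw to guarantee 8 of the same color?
29

Solution: Worst case: 7 of each = 28. One more: 29.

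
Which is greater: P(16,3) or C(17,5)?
C(17,5)

Explanation: P(16,3)=3,360, C(17,5)=6,188.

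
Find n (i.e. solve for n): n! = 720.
6

Reasoning: n! is strictly increasing. 4! = 24, 5! = 120, 6! = 720 ✓. So n = 6.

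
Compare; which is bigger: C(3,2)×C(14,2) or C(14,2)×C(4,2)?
C(14,2)×C(4,2)

Solution: C(3,2)×C(14,2)=273, C(14,2)×C(4,2)=546.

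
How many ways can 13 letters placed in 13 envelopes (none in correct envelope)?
2,290,792,932

Reasoning: Using D(n) = (n-1)[D(n-1) + D(n-2)]:
D(13) = (13-1) × [D(12) + D(11)]
      = 12 × [176214841 + 14684570]
      = 12 × 190899411
      = 2,290,792,932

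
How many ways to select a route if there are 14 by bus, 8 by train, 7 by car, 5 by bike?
34
By the addition principle: 14 + 8 + 7 + 5 = 34.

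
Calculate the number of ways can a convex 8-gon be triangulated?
Using the Catalan number formula: C_n = C(2n, n) / (n+1)
C_6 = C(12, 6) / (6+1)
     = 924 / 7
     = 132

Answer: 132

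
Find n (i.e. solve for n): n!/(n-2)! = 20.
5
n!/(n-2)! = n×(n-1), a product of 2 consecutive integers ≈ (n−0.5)^2. 20^(1/2) + 0.5 ≈ 5.0; check n = 5: 5×4 = 20 ✓. So n = 5.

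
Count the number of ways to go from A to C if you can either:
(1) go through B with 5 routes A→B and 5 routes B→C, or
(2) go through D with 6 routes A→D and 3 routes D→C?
43

Working:
Route via B: 5×5=25. Route via D: 6×3=18. Total: 43.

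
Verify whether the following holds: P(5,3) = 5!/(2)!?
True
Permutation formula P(n,k) = n!/(n-k)!: 5!/2! = 120/2 = 60 = P(5,3). The statement holds.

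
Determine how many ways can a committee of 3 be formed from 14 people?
C(14,3) = 14! / (3! × (14-3)!)
         = 14! / (3! × 11!)
         = 364

Answer: 364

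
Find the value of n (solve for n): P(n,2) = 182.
14

P(n,2) = n(n−1) is increasing in n; n(n−1) ≈ (n−0.5)^2 = 182 gives n ≈ 14.0. Check: P(12,2) = 132, P(13,2) = 156, P(14,2) = 182 ✓. So n = 14.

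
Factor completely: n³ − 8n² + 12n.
n(n − 2)(n − 6)

Explanation: n³ − 8n² + 12n = n(n² − 8n + 12) = n(n − 2)(n − 6).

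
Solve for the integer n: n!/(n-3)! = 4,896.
n!/(n-3)! = n×(n-1)×(n-2), a product of 3 consecutive integers ≈ (n−1)^3. 4,896^(1/3) + 1 ≈ 18.0; check n = 18: 18×17×16 = 4,896 ✓. So n = 18.
Final answer: 18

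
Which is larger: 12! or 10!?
12!

Reasoning: 12!=479,001,600, 10!=3,628,800. 12! > 10!.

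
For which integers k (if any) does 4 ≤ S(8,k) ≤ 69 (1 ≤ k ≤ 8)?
7

Reasoning: S(8,1)=1; S(8,2)=127; S(8,3)=966; S(8,4)=1,701; S(8,5)=1,050; S(8,6)=266; S(8,7)=28; S(8,8)=1. So valid k = 7.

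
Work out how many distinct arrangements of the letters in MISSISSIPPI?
34,650
Word has 11 letters (M=1, I=4, S=4, P=2). Arrangements: 11!/Π(k!) = 34,650.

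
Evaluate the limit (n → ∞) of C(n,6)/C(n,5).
∞

C(n,6)/C(n,5) = (n-5)/6 → ∞ as n → ∞.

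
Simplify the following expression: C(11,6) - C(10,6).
252

C(11,6) - C(10,6) = C(10,5) = 252.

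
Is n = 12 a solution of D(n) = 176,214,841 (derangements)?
Yes
D(12) = (12-1)·[D(11) + D(10)] = 11·[14,684,570 + 1,334,961] = 176,214,841, which equals 176,214,841.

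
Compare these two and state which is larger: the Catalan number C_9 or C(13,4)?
C_9

Explanation: C_9 = C(18,9)/(9+1) = 48,620/10 = 4,862; C(13,4) = 715.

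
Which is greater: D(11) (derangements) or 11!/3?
D(11)
D(11) = (11-1)·[D(10) + D(9)] = 10·[1,334,961 + 133,496] = 14,684,570; 11!/3 = 39,916,800/3 = 13,305,600.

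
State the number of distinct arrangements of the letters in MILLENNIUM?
226,800

Solution: Word has 10 letters (M=2, I=2, L=2, E=1, N=2, U=1). Arrangements: 10!/Π(k!) = 226,800.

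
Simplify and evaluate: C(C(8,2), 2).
378

Explanation: C(8,2) = 28, then C(28, 2) = 378.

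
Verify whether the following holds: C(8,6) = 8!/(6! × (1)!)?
False

Working:
The correct denominator is 6!×2!, giving C(8,6) = 28; the stated RHS is 8!/(6!×1!) = 56 ≠ 28, so the statement does not hold.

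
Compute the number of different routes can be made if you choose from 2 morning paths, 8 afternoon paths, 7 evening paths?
112

By the multiplication principle: 2 × 8 × 7 = 112.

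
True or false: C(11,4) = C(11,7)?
C(11,4) = C(11,11-4) by the symmetry property; both equal 330.
Final answer: True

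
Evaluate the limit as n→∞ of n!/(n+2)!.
0

Reasoning: n!/(n+2)! = 1/[(n+1)(n+2)] → 0 as n → ∞.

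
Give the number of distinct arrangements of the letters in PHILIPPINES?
1,108,800

Word has 11 letters (P=3, H=1, I=3, L=1, N=1, E=1, S=1). Arrangements: 11!/Π(k!) = 1,108,800.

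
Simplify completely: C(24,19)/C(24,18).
6/19
C(n,k+1)/C(n,k) = (n−k)/(k+1). Here (24−18)/(18+1) = 6/19 = 6/19.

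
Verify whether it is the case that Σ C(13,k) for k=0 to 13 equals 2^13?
True

Working:
Binomial theorem: Σ C(13,k) = (1+1)^13 = 2^13 = 8,192; RHS 2^13 = 8,192.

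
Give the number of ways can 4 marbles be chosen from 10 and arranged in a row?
5,040
P(10,4) = 10!/(10-4)! = 5,040.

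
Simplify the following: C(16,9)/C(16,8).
8/9

Reasoning: C(n,k+1)/C(n,k) = (n−k)/(k+1). Here (16−8)/(8+1) = 8/9 = 8/9.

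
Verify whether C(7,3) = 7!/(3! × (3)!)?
False

Explanation: The correct denominator is 3!×4!, giving C(7,3) = 35; the stated RHS is 7!/(3!×3!) = 140 ≠ 35, so the statement does not hold.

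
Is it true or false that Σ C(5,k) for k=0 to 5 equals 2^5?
True

Working:
Binomial theorem: Σ C(5,k) = (1+1)^5 = 2^5 = 32; RHS 2^5 = 32.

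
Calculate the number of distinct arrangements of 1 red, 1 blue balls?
2

Explanation: Multinomial: 2!/(1! × 1!) = 2.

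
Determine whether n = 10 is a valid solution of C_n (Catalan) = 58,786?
No

Solution: C_10 = C(20,10)/(10+1) = 184,756/11 = 16,796, which does not equal 58,786.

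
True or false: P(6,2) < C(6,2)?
P(6,2) = 30 and C(6,2) = 15; P(n,r) = r! × C(n,r) so P > C whenever r ≥ 2.
Final answer: False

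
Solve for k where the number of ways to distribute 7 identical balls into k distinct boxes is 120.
Stars and bars: the count is C(7+k−1, k−1), increasing in k. k=2: C(8,1) = 8, k=3: C(9,2) = 36, k=4: C(10,3) = 120 ✓. So k = 4.
Final answer: 4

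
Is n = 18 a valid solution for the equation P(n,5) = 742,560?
No

Solution: P(18,5) = 18·17·16·15·14 = 1,028,160, which does not equal 742,560.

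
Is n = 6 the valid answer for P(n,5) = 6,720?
No

Working:
P(6,5) = 6·5·4·3·2 = 720, which does not equal 6,720.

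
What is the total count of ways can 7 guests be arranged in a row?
5,040

Working:
Arrangements of 7 distinct objects: 7! = 5,040.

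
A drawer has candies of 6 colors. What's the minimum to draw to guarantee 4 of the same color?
19

Worst case: 3 of each = 18. One more: 19.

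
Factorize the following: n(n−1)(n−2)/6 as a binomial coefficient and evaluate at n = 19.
C(n,3); C(19,3) = 969

n(n−1)(n−2)/6 = n!/(3!(n−3)!) = C(n,3). At n = 19: C(19,3) = 969.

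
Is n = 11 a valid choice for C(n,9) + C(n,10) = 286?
C(11,9) + C(11,10) = 55 + 11 = 66, which does not equal 286.

Answer: No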